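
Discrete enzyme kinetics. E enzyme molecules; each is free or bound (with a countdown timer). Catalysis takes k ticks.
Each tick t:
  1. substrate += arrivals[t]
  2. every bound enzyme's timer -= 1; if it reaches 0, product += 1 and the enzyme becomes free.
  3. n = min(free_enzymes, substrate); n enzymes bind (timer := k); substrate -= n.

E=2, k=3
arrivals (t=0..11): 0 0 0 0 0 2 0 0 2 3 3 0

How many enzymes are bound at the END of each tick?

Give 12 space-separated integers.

t=0: arr=0 -> substrate=0 bound=0 product=0
t=1: arr=0 -> substrate=0 bound=0 product=0
t=2: arr=0 -> substrate=0 bound=0 product=0
t=3: arr=0 -> substrate=0 bound=0 product=0
t=4: arr=0 -> substrate=0 bound=0 product=0
t=5: arr=2 -> substrate=0 bound=2 product=0
t=6: arr=0 -> substrate=0 bound=2 product=0
t=7: arr=0 -> substrate=0 bound=2 product=0
t=8: arr=2 -> substrate=0 bound=2 product=2
t=9: arr=3 -> substrate=3 bound=2 product=2
t=10: arr=3 -> substrate=6 bound=2 product=2
t=11: arr=0 -> substrate=4 bound=2 product=4

Answer: 0 0 0 0 0 2 2 2 2 2 2 2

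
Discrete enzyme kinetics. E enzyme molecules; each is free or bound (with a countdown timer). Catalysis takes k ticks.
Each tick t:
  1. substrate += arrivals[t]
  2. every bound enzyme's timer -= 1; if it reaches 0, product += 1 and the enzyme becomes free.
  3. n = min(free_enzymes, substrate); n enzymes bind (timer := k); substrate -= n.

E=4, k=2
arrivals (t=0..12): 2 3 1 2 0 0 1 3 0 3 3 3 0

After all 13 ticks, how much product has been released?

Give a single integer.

t=0: arr=2 -> substrate=0 bound=2 product=0
t=1: arr=3 -> substrate=1 bound=4 product=0
t=2: arr=1 -> substrate=0 bound=4 product=2
t=3: arr=2 -> substrate=0 bound=4 product=4
t=4: arr=0 -> substrate=0 bound=2 product=6
t=5: arr=0 -> substrate=0 bound=0 product=8
t=6: arr=1 -> substrate=0 bound=1 product=8
t=7: arr=3 -> substrate=0 bound=4 product=8
t=8: arr=0 -> substrate=0 bound=3 product=9
t=9: arr=3 -> substrate=0 bound=3 product=12
t=10: arr=3 -> substrate=2 bound=4 product=12
t=11: arr=3 -> substrate=2 bound=4 product=15
t=12: arr=0 -> substrate=1 bound=4 product=16

Answer: 16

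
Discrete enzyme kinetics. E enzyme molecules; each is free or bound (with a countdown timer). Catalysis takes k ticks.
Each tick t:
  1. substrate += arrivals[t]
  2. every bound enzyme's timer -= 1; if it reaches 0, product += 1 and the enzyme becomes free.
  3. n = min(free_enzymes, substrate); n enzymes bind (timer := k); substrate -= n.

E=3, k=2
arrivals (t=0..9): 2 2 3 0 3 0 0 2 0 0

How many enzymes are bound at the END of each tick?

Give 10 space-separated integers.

t=0: arr=2 -> substrate=0 bound=2 product=0
t=1: arr=2 -> substrate=1 bound=3 product=0
t=2: arr=3 -> substrate=2 bound=3 product=2
t=3: arr=0 -> substrate=1 bound=3 product=3
t=4: arr=3 -> substrate=2 bound=3 product=5
t=5: arr=0 -> substrate=1 bound=3 product=6
t=6: arr=0 -> substrate=0 bound=2 product=8
t=7: arr=2 -> substrate=0 bound=3 product=9
t=8: arr=0 -> substrate=0 bound=2 product=10
t=9: arr=0 -> substrate=0 bound=0 product=12

Answer: 2 3 3 3 3 3 2 3 2 0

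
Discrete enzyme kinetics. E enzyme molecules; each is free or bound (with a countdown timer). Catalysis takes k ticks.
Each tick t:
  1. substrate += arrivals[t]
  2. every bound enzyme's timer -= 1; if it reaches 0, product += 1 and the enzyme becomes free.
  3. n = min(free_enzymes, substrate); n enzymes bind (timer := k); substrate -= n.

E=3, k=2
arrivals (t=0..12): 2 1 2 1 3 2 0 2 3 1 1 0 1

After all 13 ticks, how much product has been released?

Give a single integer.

Answer: 17

Derivation:
t=0: arr=2 -> substrate=0 bound=2 product=0
t=1: arr=1 -> substrate=0 bound=3 product=0
t=2: arr=2 -> substrate=0 bound=3 product=2
t=3: arr=1 -> substrate=0 bound=3 product=3
t=4: arr=3 -> substrate=1 bound=3 product=5
t=5: arr=2 -> substrate=2 bound=3 product=6
t=6: arr=0 -> substrate=0 bound=3 product=8
t=7: arr=2 -> substrate=1 bound=3 product=9
t=8: arr=3 -> substrate=2 bound=3 product=11
t=9: arr=1 -> substrate=2 bound=3 product=12
t=10: arr=1 -> substrate=1 bound=3 product=14
t=11: arr=0 -> substrate=0 bound=3 product=15
t=12: arr=1 -> substrate=0 bound=2 product=17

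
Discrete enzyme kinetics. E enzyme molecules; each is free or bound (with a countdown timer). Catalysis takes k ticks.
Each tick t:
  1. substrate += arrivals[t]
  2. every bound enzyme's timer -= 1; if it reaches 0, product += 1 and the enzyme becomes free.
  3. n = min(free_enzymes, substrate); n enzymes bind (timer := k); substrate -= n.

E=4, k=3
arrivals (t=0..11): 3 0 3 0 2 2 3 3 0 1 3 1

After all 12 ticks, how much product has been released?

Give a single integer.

t=0: arr=3 -> substrate=0 bound=3 product=0
t=1: arr=0 -> substrate=0 bound=3 product=0
t=2: arr=3 -> substrate=2 bound=4 product=0
t=3: arr=0 -> substrate=0 bound=3 product=3
t=4: arr=2 -> substrate=1 bound=4 product=3
t=5: arr=2 -> substrate=2 bound=4 product=4
t=6: arr=3 -> substrate=3 bound=4 product=6
t=7: arr=3 -> substrate=5 bound=4 product=7
t=8: arr=0 -> substrate=4 bound=4 product=8
t=9: arr=1 -> substrate=3 bound=4 product=10
t=10: arr=3 -> substrate=5 bound=4 product=11
t=11: arr=1 -> substrate=5 bound=4 product=12

Answer: 12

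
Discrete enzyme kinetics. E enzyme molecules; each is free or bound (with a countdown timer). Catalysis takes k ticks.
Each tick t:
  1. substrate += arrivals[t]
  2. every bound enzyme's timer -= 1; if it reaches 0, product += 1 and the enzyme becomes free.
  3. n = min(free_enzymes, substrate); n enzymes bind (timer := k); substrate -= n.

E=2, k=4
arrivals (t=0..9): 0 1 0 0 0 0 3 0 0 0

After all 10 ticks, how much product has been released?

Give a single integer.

Answer: 1

Derivation:
t=0: arr=0 -> substrate=0 bound=0 product=0
t=1: arr=1 -> substrate=0 bound=1 product=0
t=2: arr=0 -> substrate=0 bound=1 product=0
t=3: arr=0 -> substrate=0 bound=1 product=0
t=4: arr=0 -> substrate=0 bound=1 product=0
t=5: arr=0 -> substrate=0 bound=0 product=1
t=6: arr=3 -> substrate=1 bound=2 product=1
t=7: arr=0 -> substrate=1 bound=2 product=1
t=8: arr=0 -> substrate=1 bound=2 product=1
t=9: arr=0 -> substrate=1 bound=2 product=1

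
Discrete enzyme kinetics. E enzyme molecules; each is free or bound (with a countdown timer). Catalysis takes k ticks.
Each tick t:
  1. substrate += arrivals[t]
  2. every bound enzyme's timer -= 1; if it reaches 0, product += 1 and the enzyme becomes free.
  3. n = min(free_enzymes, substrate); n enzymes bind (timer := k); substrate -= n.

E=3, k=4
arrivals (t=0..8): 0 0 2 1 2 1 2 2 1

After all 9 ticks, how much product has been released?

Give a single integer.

t=0: arr=0 -> substrate=0 bound=0 product=0
t=1: arr=0 -> substrate=0 bound=0 product=0
t=2: arr=2 -> substrate=0 bound=2 product=0
t=3: arr=1 -> substrate=0 bound=3 product=0
t=4: arr=2 -> substrate=2 bound=3 product=0
t=5: arr=1 -> substrate=3 bound=3 product=0
t=6: arr=2 -> substrate=3 bound=3 product=2
t=7: arr=2 -> substrate=4 bound=3 product=3
t=8: arr=1 -> substrate=5 bound=3 product=3

Answer: 3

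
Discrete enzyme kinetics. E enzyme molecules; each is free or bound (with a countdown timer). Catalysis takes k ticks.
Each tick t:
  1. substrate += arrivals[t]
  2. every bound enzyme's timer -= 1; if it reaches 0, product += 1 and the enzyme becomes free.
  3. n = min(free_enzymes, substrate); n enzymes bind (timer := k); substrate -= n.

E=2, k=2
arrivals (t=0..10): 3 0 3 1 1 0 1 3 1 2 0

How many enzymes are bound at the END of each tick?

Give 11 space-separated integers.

Answer: 2 2 2 2 2 2 2 2 2 2 2

Derivation:
t=0: arr=3 -> substrate=1 bound=2 product=0
t=1: arr=0 -> substrate=1 bound=2 product=0
t=2: arr=3 -> substrate=2 bound=2 product=2
t=3: arr=1 -> substrate=3 bound=2 product=2
t=4: arr=1 -> substrate=2 bound=2 product=4
t=5: arr=0 -> substrate=2 bound=2 product=4
t=6: arr=1 -> substrate=1 bound=2 product=6
t=7: arr=3 -> substrate=4 bound=2 product=6
t=8: arr=1 -> substrate=3 bound=2 product=8
t=9: arr=2 -> substrate=5 bound=2 product=8
t=10: arr=0 -> substrate=3 bound=2 product=10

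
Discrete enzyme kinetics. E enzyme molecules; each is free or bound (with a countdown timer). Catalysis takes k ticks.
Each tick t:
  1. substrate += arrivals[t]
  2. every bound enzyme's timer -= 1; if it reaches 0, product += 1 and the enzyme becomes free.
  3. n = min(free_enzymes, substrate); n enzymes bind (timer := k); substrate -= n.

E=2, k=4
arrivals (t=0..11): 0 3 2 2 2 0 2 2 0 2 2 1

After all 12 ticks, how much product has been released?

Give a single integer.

t=0: arr=0 -> substrate=0 bound=0 product=0
t=1: arr=3 -> substrate=1 bound=2 product=0
t=2: arr=2 -> substrate=3 bound=2 product=0
t=3: arr=2 -> substrate=5 bound=2 product=0
t=4: arr=2 -> substrate=7 bound=2 product=0
t=5: arr=0 -> substrate=5 bound=2 product=2
t=6: arr=2 -> substrate=7 bound=2 product=2
t=7: arr=2 -> substrate=9 bound=2 product=2
t=8: arr=0 -> substrate=9 bound=2 product=2
t=9: arr=2 -> substrate=9 bound=2 product=4
t=10: arr=2 -> substrate=11 bound=2 product=4
t=11: arr=1 -> substrate=12 bound=2 product=4

Answer: 4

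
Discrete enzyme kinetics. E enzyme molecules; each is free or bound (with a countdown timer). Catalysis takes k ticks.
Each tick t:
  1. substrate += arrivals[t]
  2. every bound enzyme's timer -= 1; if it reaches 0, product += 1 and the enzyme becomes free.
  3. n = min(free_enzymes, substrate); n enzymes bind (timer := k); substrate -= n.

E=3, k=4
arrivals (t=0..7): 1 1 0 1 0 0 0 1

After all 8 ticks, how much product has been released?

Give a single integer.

t=0: arr=1 -> substrate=0 bound=1 product=0
t=1: arr=1 -> substrate=0 bound=2 product=0
t=2: arr=0 -> substrate=0 bound=2 product=0
t=3: arr=1 -> substrate=0 bound=3 product=0
t=4: arr=0 -> substrate=0 bound=2 product=1
t=5: arr=0 -> substrate=0 bound=1 product=2
t=6: arr=0 -> substrate=0 bound=1 product=2
t=7: arr=1 -> substrate=0 bound=1 product=3

Answer: 3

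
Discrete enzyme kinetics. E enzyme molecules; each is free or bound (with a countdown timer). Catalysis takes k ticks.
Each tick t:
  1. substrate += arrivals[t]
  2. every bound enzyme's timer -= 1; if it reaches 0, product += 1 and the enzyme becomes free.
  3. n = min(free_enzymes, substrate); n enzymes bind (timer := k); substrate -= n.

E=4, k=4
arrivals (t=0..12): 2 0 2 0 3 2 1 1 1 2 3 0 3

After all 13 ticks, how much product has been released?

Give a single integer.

t=0: arr=2 -> substrate=0 bound=2 product=0
t=1: arr=0 -> substrate=0 bound=2 product=0
t=2: arr=2 -> substrate=0 bound=4 product=0
t=3: arr=0 -> substrate=0 bound=4 product=0
t=4: arr=3 -> substrate=1 bound=4 product=2
t=5: arr=2 -> substrate=3 bound=4 product=2
t=6: arr=1 -> substrate=2 bound=4 product=4
t=7: arr=1 -> substrate=3 bound=4 product=4
t=8: arr=1 -> substrate=2 bound=4 product=6
t=9: arr=2 -> substrate=4 bound=4 product=6
t=10: arr=3 -> substrate=5 bound=4 product=8
t=11: arr=0 -> substrate=5 bound=4 product=8
t=12: arr=3 -> substrate=6 bound=4 product=10

Answer: 10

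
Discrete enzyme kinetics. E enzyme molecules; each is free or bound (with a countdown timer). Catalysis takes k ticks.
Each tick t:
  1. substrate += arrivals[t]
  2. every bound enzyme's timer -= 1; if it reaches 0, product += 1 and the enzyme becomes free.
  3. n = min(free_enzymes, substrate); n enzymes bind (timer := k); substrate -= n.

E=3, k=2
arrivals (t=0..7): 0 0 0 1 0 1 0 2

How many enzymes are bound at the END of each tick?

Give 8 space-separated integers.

Answer: 0 0 0 1 1 1 1 2

Derivation:
t=0: arr=0 -> substrate=0 bound=0 product=0
t=1: arr=0 -> substrate=0 bound=0 product=0
t=2: arr=0 -> substrate=0 bound=0 product=0
t=3: arr=1 -> substrate=0 bound=1 product=0
t=4: arr=0 -> substrate=0 bound=1 product=0
t=5: arr=1 -> substrate=0 bound=1 product=1
t=6: arr=0 -> substrate=0 bound=1 product=1
t=7: arr=2 -> substrate=0 bound=2 product=2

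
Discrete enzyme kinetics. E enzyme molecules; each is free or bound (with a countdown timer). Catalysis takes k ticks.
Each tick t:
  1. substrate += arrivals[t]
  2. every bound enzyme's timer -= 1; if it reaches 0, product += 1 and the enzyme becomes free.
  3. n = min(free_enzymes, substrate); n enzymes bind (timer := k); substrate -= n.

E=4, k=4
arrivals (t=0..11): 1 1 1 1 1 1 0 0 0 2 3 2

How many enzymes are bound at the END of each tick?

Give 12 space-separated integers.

t=0: arr=1 -> substrate=0 bound=1 product=0
t=1: arr=1 -> substrate=0 bound=2 product=0
t=2: arr=1 -> substrate=0 bound=3 product=0
t=3: arr=1 -> substrate=0 bound=4 product=0
t=4: arr=1 -> substrate=0 bound=4 product=1
t=5: arr=1 -> substrate=0 bound=4 product=2
t=6: arr=0 -> substrate=0 bound=3 product=3
t=7: arr=0 -> substrate=0 bound=2 product=4
t=8: arr=0 -> substrate=0 bound=1 product=5
t=9: arr=2 -> substrate=0 bound=2 product=6
t=10: arr=3 -> substrate=1 bound=4 product=6
t=11: arr=2 -> substrate=3 bound=4 product=6

Answer: 1 2 3 4 4 4 3 2 1 2 4 4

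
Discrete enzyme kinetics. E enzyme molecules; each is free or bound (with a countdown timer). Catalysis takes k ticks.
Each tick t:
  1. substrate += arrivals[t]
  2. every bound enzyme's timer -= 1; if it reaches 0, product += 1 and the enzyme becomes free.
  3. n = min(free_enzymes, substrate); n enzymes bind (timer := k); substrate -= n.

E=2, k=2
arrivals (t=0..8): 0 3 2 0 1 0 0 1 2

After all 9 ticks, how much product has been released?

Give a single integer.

Answer: 6

Derivation:
t=0: arr=0 -> substrate=0 bound=0 product=0
t=1: arr=3 -> substrate=1 bound=2 product=0
t=2: arr=2 -> substrate=3 bound=2 product=0
t=3: arr=0 -> substrate=1 bound=2 product=2
t=4: arr=1 -> substrate=2 bound=2 product=2
t=5: arr=0 -> substrate=0 bound=2 product=4
t=6: arr=0 -> substrate=0 bound=2 product=4
t=7: arr=1 -> substrate=0 bound=1 product=6
t=8: arr=2 -> substrate=1 bound=2 product=6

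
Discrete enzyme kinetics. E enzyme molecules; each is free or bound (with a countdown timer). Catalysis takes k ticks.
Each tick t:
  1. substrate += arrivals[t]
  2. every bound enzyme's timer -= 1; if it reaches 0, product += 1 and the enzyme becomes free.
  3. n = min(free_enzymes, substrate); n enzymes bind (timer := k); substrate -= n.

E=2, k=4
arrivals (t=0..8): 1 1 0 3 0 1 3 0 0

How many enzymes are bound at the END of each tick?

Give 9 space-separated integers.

t=0: arr=1 -> substrate=0 bound=1 product=0
t=1: arr=1 -> substrate=0 bound=2 product=0
t=2: arr=0 -> substrate=0 bound=2 product=0
t=3: arr=3 -> substrate=3 bound=2 product=0
t=4: arr=0 -> substrate=2 bound=2 product=1
t=5: arr=1 -> substrate=2 bound=2 product=2
t=6: arr=3 -> substrate=5 bound=2 product=2
t=7: arr=0 -> substrate=5 bound=2 product=2
t=8: arr=0 -> substrate=4 bound=2 product=3

Answer: 1 2 2 2 2 2 2 2 2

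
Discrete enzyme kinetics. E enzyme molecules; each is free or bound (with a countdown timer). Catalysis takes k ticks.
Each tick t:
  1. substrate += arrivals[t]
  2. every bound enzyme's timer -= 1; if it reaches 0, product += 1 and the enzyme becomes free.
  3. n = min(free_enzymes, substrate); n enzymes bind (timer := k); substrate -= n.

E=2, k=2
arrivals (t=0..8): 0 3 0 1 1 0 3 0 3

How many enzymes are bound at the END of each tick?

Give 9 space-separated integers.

Answer: 0 2 2 2 2 1 2 2 2

Derivation:
t=0: arr=0 -> substrate=0 bound=0 product=0
t=1: arr=3 -> substrate=1 bound=2 product=0
t=2: arr=0 -> substrate=1 bound=2 product=0
t=3: arr=1 -> substrate=0 bound=2 product=2
t=4: arr=1 -> substrate=1 bound=2 product=2
t=5: arr=0 -> substrate=0 bound=1 product=4
t=6: arr=3 -> substrate=2 bound=2 product=4
t=7: arr=0 -> substrate=1 bound=2 product=5
t=8: arr=3 -> substrate=3 bound=2 product=6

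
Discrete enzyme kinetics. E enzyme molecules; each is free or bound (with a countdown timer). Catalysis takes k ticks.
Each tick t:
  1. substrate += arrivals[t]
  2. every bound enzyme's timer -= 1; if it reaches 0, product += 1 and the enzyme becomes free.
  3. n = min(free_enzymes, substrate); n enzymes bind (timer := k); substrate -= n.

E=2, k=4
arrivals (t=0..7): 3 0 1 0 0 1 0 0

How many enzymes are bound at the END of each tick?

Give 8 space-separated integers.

t=0: arr=3 -> substrate=1 bound=2 product=0
t=1: arr=0 -> substrate=1 bound=2 product=0
t=2: arr=1 -> substrate=2 bound=2 product=0
t=3: arr=0 -> substrate=2 bound=2 product=0
t=4: arr=0 -> substrate=0 bound=2 product=2
t=5: arr=1 -> substrate=1 bound=2 product=2
t=6: arr=0 -> substrate=1 bound=2 product=2
t=7: arr=0 -> substrate=1 bound=2 product=2

Answer: 2 2 2 2 2 2 2 2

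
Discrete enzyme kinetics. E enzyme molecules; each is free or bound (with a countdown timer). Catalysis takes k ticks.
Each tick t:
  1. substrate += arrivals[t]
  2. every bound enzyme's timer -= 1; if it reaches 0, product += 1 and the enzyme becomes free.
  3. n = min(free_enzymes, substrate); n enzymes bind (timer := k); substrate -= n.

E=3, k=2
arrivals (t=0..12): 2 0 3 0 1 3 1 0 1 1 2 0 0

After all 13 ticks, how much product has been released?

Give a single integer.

t=0: arr=2 -> substrate=0 bound=2 product=0
t=1: arr=0 -> substrate=0 bound=2 product=0
t=2: arr=3 -> substrate=0 bound=3 product=2
t=3: arr=0 -> substrate=0 bound=3 product=2
t=4: arr=1 -> substrate=0 bound=1 product=5
t=5: arr=3 -> substrate=1 bound=3 product=5
t=6: arr=1 -> substrate=1 bound=3 product=6
t=7: arr=0 -> substrate=0 bound=2 product=8
t=8: arr=1 -> substrate=0 bound=2 product=9
t=9: arr=1 -> substrate=0 bound=2 product=10
t=10: arr=2 -> substrate=0 bound=3 product=11
t=11: arr=0 -> substrate=0 bound=2 product=12
t=12: arr=0 -> substrate=0 bound=0 product=14

Answer: 14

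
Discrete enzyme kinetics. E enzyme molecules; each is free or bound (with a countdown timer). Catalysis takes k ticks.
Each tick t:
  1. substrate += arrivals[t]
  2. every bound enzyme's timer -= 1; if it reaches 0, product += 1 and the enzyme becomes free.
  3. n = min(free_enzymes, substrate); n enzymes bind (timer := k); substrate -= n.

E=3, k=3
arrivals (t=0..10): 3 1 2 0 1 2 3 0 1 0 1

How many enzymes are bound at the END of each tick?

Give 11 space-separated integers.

t=0: arr=3 -> substrate=0 bound=3 product=0
t=1: arr=1 -> substrate=1 bound=3 product=0
t=2: arr=2 -> substrate=3 bound=3 product=0
t=3: arr=0 -> substrate=0 bound=3 product=3
t=4: arr=1 -> substrate=1 bound=3 product=3
t=5: arr=2 -> substrate=3 bound=3 product=3
t=6: arr=3 -> substrate=3 bound=3 product=6
t=7: arr=0 -> substrate=3 bound=3 product=6
t=8: arr=1 -> substrate=4 bound=3 product=6
t=9: arr=0 -> substrate=1 bound=3 product=9
t=10: arr=1 -> substrate=2 bound=3 product=9

Answer: 3 3 3 3 3 3 3 3 3 3 3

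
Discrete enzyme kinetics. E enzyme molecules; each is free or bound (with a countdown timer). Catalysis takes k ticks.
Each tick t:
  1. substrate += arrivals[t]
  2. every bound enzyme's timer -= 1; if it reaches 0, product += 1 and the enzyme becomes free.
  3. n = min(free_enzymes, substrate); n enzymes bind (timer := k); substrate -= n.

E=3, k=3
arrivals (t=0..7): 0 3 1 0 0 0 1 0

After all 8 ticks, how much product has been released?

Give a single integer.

Answer: 4

Derivation:
t=0: arr=0 -> substrate=0 bound=0 product=0
t=1: arr=3 -> substrate=0 bound=3 product=0
t=2: arr=1 -> substrate=1 bound=3 product=0
t=3: arr=0 -> substrate=1 bound=3 product=0
t=4: arr=0 -> substrate=0 bound=1 product=3
t=5: arr=0 -> substrate=0 bound=1 product=3
t=6: arr=1 -> substrate=0 bound=2 product=3
t=7: arr=0 -> substrate=0 bound=1 product=4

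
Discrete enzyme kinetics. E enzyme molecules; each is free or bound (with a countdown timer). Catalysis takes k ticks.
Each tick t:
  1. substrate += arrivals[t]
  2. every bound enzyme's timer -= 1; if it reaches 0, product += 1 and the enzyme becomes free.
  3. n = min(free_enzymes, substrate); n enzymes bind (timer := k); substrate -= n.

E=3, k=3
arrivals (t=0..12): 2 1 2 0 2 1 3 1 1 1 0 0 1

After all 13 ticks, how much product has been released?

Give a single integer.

t=0: arr=2 -> substrate=0 bound=2 product=0
t=1: arr=1 -> substrate=0 bound=3 product=0
t=2: arr=2 -> substrate=2 bound=3 product=0
t=3: arr=0 -> substrate=0 bound=3 product=2
t=4: arr=2 -> substrate=1 bound=3 product=3
t=5: arr=1 -> substrate=2 bound=3 product=3
t=6: arr=3 -> substrate=3 bound=3 product=5
t=7: arr=1 -> substrate=3 bound=3 product=6
t=8: arr=1 -> substrate=4 bound=3 product=6
t=9: arr=1 -> substrate=3 bound=3 product=8
t=10: arr=0 -> substrate=2 bound=3 product=9
t=11: arr=0 -> substrate=2 bound=3 product=9
t=12: arr=1 -> substrate=1 bound=3 product=11

Answer: 11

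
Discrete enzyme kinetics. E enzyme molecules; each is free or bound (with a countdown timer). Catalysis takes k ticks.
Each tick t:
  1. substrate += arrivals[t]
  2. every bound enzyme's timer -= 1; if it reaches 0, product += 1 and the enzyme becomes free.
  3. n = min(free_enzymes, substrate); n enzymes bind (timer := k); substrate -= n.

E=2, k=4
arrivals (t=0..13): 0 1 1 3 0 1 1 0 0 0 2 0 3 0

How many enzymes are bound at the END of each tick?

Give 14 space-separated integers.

Answer: 0 1 2 2 2 2 2 2 2 2 2 2 2 2

Derivation:
t=0: arr=0 -> substrate=0 bound=0 product=0
t=1: arr=1 -> substrate=0 bound=1 product=0
t=2: arr=1 -> substrate=0 bound=2 product=0
t=3: arr=3 -> substrate=3 bound=2 product=0
t=4: arr=0 -> substrate=3 bound=2 product=0
t=5: arr=1 -> substrate=3 bound=2 product=1
t=6: arr=1 -> substrate=3 bound=2 product=2
t=7: arr=0 -> substrate=3 bound=2 product=2
t=8: arr=0 -> substrate=3 bound=2 product=2
t=9: arr=0 -> substrate=2 bound=2 product=3
t=10: arr=2 -> substrate=3 bound=2 product=4
t=11: arr=0 -> substrate=3 bound=2 product=4
t=12: arr=3 -> substrate=6 bound=2 product=4
t=13: arr=0 -> substrate=5 bound=2 product=5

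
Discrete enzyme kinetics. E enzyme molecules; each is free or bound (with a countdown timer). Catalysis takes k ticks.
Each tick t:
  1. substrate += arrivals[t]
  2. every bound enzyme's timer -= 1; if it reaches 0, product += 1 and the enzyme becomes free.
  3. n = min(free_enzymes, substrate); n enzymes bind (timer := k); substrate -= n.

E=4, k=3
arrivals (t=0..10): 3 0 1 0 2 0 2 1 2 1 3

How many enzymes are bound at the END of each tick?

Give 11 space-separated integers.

t=0: arr=3 -> substrate=0 bound=3 product=0
t=1: arr=0 -> substrate=0 bound=3 product=0
t=2: arr=1 -> substrate=0 bound=4 product=0
t=3: arr=0 -> substrate=0 bound=1 product=3
t=4: arr=2 -> substrate=0 bound=3 product=3
t=5: arr=0 -> substrate=0 bound=2 product=4
t=6: arr=2 -> substrate=0 bound=4 product=4
t=7: arr=1 -> substrate=0 bound=3 product=6
t=8: arr=2 -> substrate=1 bound=4 product=6
t=9: arr=1 -> substrate=0 bound=4 product=8
t=10: arr=3 -> substrate=2 bound=4 product=9

Answer: 3 3 4 1 3 2 4 3 4 4 4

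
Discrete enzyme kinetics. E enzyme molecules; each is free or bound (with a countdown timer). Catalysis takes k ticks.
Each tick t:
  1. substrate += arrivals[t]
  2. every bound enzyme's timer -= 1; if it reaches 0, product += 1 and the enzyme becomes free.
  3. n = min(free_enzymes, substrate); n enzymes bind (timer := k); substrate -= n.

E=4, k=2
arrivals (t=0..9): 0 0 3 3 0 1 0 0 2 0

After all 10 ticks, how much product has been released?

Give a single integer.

Answer: 7

Derivation:
t=0: arr=0 -> substrate=0 bound=0 product=0
t=1: arr=0 -> substrate=0 bound=0 product=0
t=2: arr=3 -> substrate=0 bound=3 product=0
t=3: arr=3 -> substrate=2 bound=4 product=0
t=4: arr=0 -> substrate=0 bound=3 product=3
t=5: arr=1 -> substrate=0 bound=3 product=4
t=6: arr=0 -> substrate=0 bound=1 product=6
t=7: arr=0 -> substrate=0 bound=0 product=7
t=8: arr=2 -> substrate=0 bound=2 product=7
t=9: arr=0 -> substrate=0 bound=2 product=7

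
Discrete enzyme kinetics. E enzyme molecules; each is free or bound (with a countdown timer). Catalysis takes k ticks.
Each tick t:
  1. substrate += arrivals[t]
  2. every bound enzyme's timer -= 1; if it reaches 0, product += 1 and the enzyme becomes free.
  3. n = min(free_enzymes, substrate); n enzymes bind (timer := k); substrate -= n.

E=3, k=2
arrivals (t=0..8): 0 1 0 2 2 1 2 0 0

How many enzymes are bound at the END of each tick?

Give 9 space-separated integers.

t=0: arr=0 -> substrate=0 bound=0 product=0
t=1: arr=1 -> substrate=0 bound=1 product=0
t=2: arr=0 -> substrate=0 bound=1 product=0
t=3: arr=2 -> substrate=0 bound=2 product=1
t=4: arr=2 -> substrate=1 bound=3 product=1
t=5: arr=1 -> substrate=0 bound=3 product=3
t=6: arr=2 -> substrate=1 bound=3 product=4
t=7: arr=0 -> substrate=0 bound=2 product=6
t=8: arr=0 -> substrate=0 bound=1 product=7

Answer: 0 1 1 2 3 3 3 2 1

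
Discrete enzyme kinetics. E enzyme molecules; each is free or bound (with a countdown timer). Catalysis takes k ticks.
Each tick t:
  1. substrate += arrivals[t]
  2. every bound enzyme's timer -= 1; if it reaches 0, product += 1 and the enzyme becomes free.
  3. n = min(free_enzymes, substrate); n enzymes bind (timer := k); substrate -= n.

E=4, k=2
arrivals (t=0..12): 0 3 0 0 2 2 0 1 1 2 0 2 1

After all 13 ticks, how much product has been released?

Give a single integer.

t=0: arr=0 -> substrate=0 bound=0 product=0
t=1: arr=3 -> substrate=0 bound=3 product=0
t=2: arr=0 -> substrate=0 bound=3 product=0
t=3: arr=0 -> substrate=0 bound=0 product=3
t=4: arr=2 -> substrate=0 bound=2 product=3
t=5: arr=2 -> substrate=0 bound=4 product=3
t=6: arr=0 -> substrate=0 bound=2 product=5
t=7: arr=1 -> substrate=0 bound=1 product=7
t=8: arr=1 -> substrate=0 bound=2 product=7
t=9: arr=2 -> substrate=0 bound=3 product=8
t=10: arr=0 -> substrate=0 bound=2 product=9
t=11: arr=2 -> substrate=0 bound=2 product=11
t=12: arr=1 -> substrate=0 bound=3 product=11

Answer: 11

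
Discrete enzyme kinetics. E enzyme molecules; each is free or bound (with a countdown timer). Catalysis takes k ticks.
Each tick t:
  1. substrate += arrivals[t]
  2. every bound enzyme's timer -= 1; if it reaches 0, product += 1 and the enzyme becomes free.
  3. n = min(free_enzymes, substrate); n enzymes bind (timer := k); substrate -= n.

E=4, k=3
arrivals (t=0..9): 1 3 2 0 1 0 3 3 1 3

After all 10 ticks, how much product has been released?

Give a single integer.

t=0: arr=1 -> substrate=0 bound=1 product=0
t=1: arr=3 -> substrate=0 bound=4 product=0
t=2: arr=2 -> substrate=2 bound=4 product=0
t=3: arr=0 -> substrate=1 bound=4 product=1
t=4: arr=1 -> substrate=0 bound=3 product=4
t=5: arr=0 -> substrate=0 bound=3 product=4
t=6: arr=3 -> substrate=1 bound=4 product=5
t=7: arr=3 -> substrate=2 bound=4 product=7
t=8: arr=1 -> substrate=3 bound=4 product=7
t=9: arr=3 -> substrate=4 bound=4 product=9

Answer: 9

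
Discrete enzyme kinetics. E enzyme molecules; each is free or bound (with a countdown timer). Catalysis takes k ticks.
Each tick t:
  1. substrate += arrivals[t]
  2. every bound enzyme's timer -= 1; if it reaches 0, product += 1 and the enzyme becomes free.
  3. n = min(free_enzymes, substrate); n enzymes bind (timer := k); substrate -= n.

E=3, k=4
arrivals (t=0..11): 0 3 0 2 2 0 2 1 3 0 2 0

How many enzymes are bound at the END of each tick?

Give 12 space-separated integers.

Answer: 0 3 3 3 3 3 3 3 3 3 3 3

Derivation:
t=0: arr=0 -> substrate=0 bound=0 product=0
t=1: arr=3 -> substrate=0 bound=3 product=0
t=2: arr=0 -> substrate=0 bound=3 product=0
t=3: arr=2 -> substrate=2 bound=3 product=0
t=4: arr=2 -> substrate=4 bound=3 product=0
t=5: arr=0 -> substrate=1 bound=3 product=3
t=6: arr=2 -> substrate=3 bound=3 product=3
t=7: arr=1 -> substrate=4 bound=3 product=3
t=8: arr=3 -> substrate=7 bound=3 product=3
t=9: arr=0 -> substrate=4 bound=3 product=6
t=10: arr=2 -> substrate=6 bound=3 product=6
t=11: arr=0 -> substrate=6 bound=3 product=6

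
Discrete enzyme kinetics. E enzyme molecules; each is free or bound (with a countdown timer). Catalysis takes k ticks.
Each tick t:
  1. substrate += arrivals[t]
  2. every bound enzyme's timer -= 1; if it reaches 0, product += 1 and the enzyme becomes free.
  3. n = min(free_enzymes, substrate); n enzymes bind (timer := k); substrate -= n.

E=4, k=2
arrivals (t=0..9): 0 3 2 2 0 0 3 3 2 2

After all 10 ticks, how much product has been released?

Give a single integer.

t=0: arr=0 -> substrate=0 bound=0 product=0
t=1: arr=3 -> substrate=0 bound=3 product=0
t=2: arr=2 -> substrate=1 bound=4 product=0
t=3: arr=2 -> substrate=0 bound=4 product=3
t=4: arr=0 -> substrate=0 bound=3 product=4
t=5: arr=0 -> substrate=0 bound=0 product=7
t=6: arr=3 -> substrate=0 bound=3 product=7
t=7: arr=3 -> substrate=2 bound=4 product=7
t=8: arr=2 -> substrate=1 bound=4 product=10
t=9: arr=2 -> substrate=2 bound=4 product=11

Answer: 11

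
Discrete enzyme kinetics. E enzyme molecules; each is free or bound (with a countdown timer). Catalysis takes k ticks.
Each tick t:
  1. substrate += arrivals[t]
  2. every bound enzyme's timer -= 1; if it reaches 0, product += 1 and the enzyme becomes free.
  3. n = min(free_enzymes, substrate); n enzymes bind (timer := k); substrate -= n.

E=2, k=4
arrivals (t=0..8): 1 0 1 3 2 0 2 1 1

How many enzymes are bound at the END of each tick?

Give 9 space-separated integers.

t=0: arr=1 -> substrate=0 bound=1 product=0
t=1: arr=0 -> substrate=0 bound=1 product=0
t=2: arr=1 -> substrate=0 bound=2 product=0
t=3: arr=3 -> substrate=3 bound=2 product=0
t=4: arr=2 -> substrate=4 bound=2 product=1
t=5: arr=0 -> substrate=4 bound=2 product=1
t=6: arr=2 -> substrate=5 bound=2 product=2
t=7: arr=1 -> substrate=6 bound=2 product=2
t=8: arr=1 -> substrate=6 bound=2 product=3

Answer: 1 1 2 2 2 2 2 2 2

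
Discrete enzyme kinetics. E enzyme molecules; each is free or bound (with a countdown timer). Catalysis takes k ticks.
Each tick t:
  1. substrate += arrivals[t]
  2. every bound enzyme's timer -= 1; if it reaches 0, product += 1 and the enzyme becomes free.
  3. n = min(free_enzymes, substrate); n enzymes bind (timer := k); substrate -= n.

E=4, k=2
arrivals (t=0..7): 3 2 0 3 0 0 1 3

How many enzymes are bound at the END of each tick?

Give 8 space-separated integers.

t=0: arr=3 -> substrate=0 bound=3 product=0
t=1: arr=2 -> substrate=1 bound=4 product=0
t=2: arr=0 -> substrate=0 bound=2 product=3
t=3: arr=3 -> substrate=0 bound=4 product=4
t=4: arr=0 -> substrate=0 bound=3 product=5
t=5: arr=0 -> substrate=0 bound=0 product=8
t=6: arr=1 -> substrate=0 bound=1 product=8
t=7: arr=3 -> substrate=0 bound=4 product=8

Answer: 3 4 2 4 3 0 1 4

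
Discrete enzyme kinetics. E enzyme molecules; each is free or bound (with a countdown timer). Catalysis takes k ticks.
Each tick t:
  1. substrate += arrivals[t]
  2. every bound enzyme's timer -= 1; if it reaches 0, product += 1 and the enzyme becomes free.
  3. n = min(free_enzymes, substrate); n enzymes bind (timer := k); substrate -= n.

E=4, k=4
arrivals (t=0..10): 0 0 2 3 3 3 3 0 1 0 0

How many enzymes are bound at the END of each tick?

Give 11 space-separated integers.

Answer: 0 0 2 4 4 4 4 4 4 4 4

Derivation:
t=0: arr=0 -> substrate=0 bound=0 product=0
t=1: arr=0 -> substrate=0 bound=0 product=0
t=2: arr=2 -> substrate=0 bound=2 product=0
t=3: arr=3 -> substrate=1 bound=4 product=0
t=4: arr=3 -> substrate=4 bound=4 product=0
t=5: arr=3 -> substrate=7 bound=4 product=0
t=6: arr=3 -> substrate=8 bound=4 product=2
t=7: arr=0 -> substrate=6 bound=4 product=4
t=8: arr=1 -> substrate=7 bound=4 product=4
t=9: arr=0 -> substrate=7 bound=4 product=4
t=10: arr=0 -> substrate=5 bound=4 product=6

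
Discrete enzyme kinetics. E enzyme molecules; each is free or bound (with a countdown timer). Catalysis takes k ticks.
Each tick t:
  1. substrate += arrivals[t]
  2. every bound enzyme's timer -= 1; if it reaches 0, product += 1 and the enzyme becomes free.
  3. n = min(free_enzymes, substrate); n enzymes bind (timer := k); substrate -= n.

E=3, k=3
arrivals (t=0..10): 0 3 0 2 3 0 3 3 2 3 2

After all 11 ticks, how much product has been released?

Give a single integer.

Answer: 9

Derivation:
t=0: arr=0 -> substrate=0 bound=0 product=0
t=1: arr=3 -> substrate=0 bound=3 product=0
t=2: arr=0 -> substrate=0 bound=3 product=0
t=3: arr=2 -> substrate=2 bound=3 product=0
t=4: arr=3 -> substrate=2 bound=3 product=3
t=5: arr=0 -> substrate=2 bound=3 product=3
t=6: arr=3 -> substrate=5 bound=3 product=3
t=7: arr=3 -> substrate=5 bound=3 product=6
t=8: arr=2 -> substrate=7 bound=3 product=6
t=9: arr=3 -> substrate=10 bound=3 product=6
t=10: arr=2 -> substrate=9 bound=3 product=9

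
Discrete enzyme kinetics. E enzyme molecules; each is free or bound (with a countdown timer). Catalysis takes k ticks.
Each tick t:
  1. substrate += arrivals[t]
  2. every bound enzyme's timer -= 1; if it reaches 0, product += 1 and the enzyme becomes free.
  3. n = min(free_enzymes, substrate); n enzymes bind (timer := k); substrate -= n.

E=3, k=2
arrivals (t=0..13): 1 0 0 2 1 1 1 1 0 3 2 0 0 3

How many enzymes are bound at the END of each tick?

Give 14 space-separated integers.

Answer: 1 1 0 2 3 2 2 2 1 3 3 2 2 3

Derivation:
t=0: arr=1 -> substrate=0 bound=1 product=0
t=1: arr=0 -> substrate=0 bound=1 product=0
t=2: arr=0 -> substrate=0 bound=0 product=1
t=3: arr=2 -> substrate=0 bound=2 product=1
t=4: arr=1 -> substrate=0 bound=3 product=1
t=5: arr=1 -> substrate=0 bound=2 product=3
t=6: arr=1 -> substrate=0 bound=2 product=4
t=7: arr=1 -> substrate=0 bound=2 product=5
t=8: arr=0 -> substrate=0 bound=1 product=6
t=9: arr=3 -> substrate=0 bound=3 product=7
t=10: arr=2 -> substrate=2 bound=3 product=7
t=11: arr=0 -> substrate=0 bound=2 product=10
t=12: arr=0 -> substrate=0 bound=2 product=10
t=13: arr=3 -> substrate=0 bound=3 product=12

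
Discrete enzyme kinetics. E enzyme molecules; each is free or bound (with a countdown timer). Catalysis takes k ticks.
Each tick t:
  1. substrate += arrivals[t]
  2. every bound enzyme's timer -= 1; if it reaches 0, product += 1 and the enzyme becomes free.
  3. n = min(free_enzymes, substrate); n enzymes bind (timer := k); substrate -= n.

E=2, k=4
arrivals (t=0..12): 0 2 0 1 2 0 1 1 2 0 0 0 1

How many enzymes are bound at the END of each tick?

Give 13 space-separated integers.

Answer: 0 2 2 2 2 2 2 2 2 2 2 2 2

Derivation:
t=0: arr=0 -> substrate=0 bound=0 product=0
t=1: arr=2 -> substrate=0 bound=2 product=0
t=2: arr=0 -> substrate=0 bound=2 product=0
t=3: arr=1 -> substrate=1 bound=2 product=0
t=4: arr=2 -> substrate=3 bound=2 product=0
t=5: arr=0 -> substrate=1 bound=2 product=2
t=6: arr=1 -> substrate=2 bound=2 product=2
t=7: arr=1 -> substrate=3 bound=2 product=2
t=8: arr=2 -> substrate=5 bound=2 product=2
t=9: arr=0 -> substrate=3 bound=2 product=4
t=10: arr=0 -> substrate=3 bound=2 product=4
t=11: arr=0 -> substrate=3 bound=2 product=4
t=12: arr=1 -> substrate=4 bound=2 product=4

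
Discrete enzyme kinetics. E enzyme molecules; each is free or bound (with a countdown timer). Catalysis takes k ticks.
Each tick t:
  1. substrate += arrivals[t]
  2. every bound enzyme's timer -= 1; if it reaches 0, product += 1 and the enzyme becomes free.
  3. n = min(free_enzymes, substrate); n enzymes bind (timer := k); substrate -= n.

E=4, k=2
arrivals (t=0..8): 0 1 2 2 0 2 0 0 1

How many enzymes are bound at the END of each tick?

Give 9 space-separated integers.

Answer: 0 1 3 4 2 2 2 0 1

Derivation:
t=0: arr=0 -> substrate=0 bound=0 product=0
t=1: arr=1 -> substrate=0 bound=1 product=0
t=2: arr=2 -> substrate=0 bound=3 product=0
t=3: arr=2 -> substrate=0 bound=4 product=1
t=4: arr=0 -> substrate=0 bound=2 product=3
t=5: arr=2 -> substrate=0 bound=2 product=5
t=6: arr=0 -> substrate=0 bound=2 product=5
t=7: arr=0 -> substrate=0 bound=0 product=7
t=8: arr=1 -> substrate=0 bound=1 product=7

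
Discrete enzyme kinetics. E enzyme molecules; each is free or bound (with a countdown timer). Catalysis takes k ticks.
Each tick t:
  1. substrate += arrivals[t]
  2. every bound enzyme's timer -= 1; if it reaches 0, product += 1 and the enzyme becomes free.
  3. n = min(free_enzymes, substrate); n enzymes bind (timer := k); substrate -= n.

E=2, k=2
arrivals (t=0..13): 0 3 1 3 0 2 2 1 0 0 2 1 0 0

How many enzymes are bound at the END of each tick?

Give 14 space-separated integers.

t=0: arr=0 -> substrate=0 bound=0 product=0
t=1: arr=3 -> substrate=1 bound=2 product=0
t=2: arr=1 -> substrate=2 bound=2 product=0
t=3: arr=3 -> substrate=3 bound=2 product=2
t=4: arr=0 -> substrate=3 bound=2 product=2
t=5: arr=2 -> substrate=3 bound=2 product=4
t=6: arr=2 -> substrate=5 bound=2 product=4
t=7: arr=1 -> substrate=4 bound=2 product=6
t=8: arr=0 -> substrate=4 bound=2 product=6
t=9: arr=0 -> substrate=2 bound=2 product=8
t=10: arr=2 -> substrate=4 bound=2 product=8
t=11: arr=1 -> substrate=3 bound=2 product=10
t=12: arr=0 -> substrate=3 bound=2 product=10
t=13: arr=0 -> substrate=1 bound=2 product=12

Answer: 0 2 2 2 2 2 2 2 2 2 2 2 2 2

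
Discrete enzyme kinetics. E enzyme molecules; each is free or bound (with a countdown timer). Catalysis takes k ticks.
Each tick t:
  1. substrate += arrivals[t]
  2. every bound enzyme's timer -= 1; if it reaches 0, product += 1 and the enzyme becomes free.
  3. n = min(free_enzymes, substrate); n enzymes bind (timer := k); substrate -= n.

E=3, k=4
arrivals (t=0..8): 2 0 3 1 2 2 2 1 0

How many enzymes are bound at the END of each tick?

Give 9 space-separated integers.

Answer: 2 2 3 3 3 3 3 3 3

Derivation:
t=0: arr=2 -> substrate=0 bound=2 product=0
t=1: arr=0 -> substrate=0 bound=2 product=0
t=2: arr=3 -> substrate=2 bound=3 product=0
t=3: arr=1 -> substrate=3 bound=3 product=0
t=4: arr=2 -> substrate=3 bound=3 product=2
t=5: arr=2 -> substrate=5 bound=3 product=2
t=6: arr=2 -> substrate=6 bound=3 product=3
t=7: arr=1 -> substrate=7 bound=3 product=3
t=8: arr=0 -> substrate=5 bound=3 product=5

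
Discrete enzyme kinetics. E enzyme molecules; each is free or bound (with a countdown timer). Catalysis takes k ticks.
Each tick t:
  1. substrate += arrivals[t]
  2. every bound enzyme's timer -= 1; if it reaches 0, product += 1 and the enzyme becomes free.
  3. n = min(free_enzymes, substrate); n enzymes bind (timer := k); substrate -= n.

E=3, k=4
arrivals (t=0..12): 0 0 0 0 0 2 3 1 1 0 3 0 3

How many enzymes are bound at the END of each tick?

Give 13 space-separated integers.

t=0: arr=0 -> substrate=0 bound=0 product=0
t=1: arr=0 -> substrate=0 bound=0 product=0
t=2: arr=0 -> substrate=0 bound=0 product=0
t=3: arr=0 -> substrate=0 bound=0 product=0
t=4: arr=0 -> substrate=0 bound=0 product=0
t=5: arr=2 -> substrate=0 bound=2 product=0
t=6: arr=3 -> substrate=2 bound=3 product=0
t=7: arr=1 -> substrate=3 bound=3 product=0
t=8: arr=1 -> substrate=4 bound=3 product=0
t=9: arr=0 -> substrate=2 bound=3 product=2
t=10: arr=3 -> substrate=4 bound=3 product=3
t=11: arr=0 -> substrate=4 bound=3 product=3
t=12: arr=3 -> substrate=7 bound=3 product=3

Answer: 0 0 0 0 0 2 3 3 3 3 3 3 3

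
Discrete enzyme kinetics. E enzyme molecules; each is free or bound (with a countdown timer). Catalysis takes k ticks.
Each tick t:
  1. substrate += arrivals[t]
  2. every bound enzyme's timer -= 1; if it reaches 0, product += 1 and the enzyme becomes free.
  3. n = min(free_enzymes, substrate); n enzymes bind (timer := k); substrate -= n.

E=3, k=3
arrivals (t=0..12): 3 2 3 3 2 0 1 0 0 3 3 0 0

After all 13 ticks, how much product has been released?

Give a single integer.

Answer: 12

Derivation:
t=0: arr=3 -> substrate=0 bound=3 product=0
t=1: arr=2 -> substrate=2 bound=3 product=0
t=2: arr=3 -> substrate=5 bound=3 product=0
t=3: arr=3 -> substrate=5 bound=3 product=3
t=4: arr=2 -> substrate=7 bound=3 product=3
t=5: arr=0 -> substrate=7 bound=3 product=3
t=6: arr=1 -> substrate=5 bound=3 product=6
t=7: arr=0 -> substrate=5 bound=3 product=6
t=8: arr=0 -> substrate=5 bound=3 product=6
t=9: arr=3 -> substrate=5 bound=3 product=9
t=10: arr=3 -> substrate=8 bound=3 product=9
t=11: arr=0 -> substrate=8 bound=3 product=9
t=12: arr=0 -> substrate=5 bound=3 product=12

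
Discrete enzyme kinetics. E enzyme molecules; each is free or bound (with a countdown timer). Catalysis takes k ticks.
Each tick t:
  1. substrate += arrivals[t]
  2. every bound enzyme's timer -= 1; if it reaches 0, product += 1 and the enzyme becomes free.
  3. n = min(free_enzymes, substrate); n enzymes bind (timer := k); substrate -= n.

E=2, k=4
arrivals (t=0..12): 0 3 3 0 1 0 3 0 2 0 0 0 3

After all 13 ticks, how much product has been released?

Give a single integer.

t=0: arr=0 -> substrate=0 bound=0 product=0
t=1: arr=3 -> substrate=1 bound=2 product=0
t=2: arr=3 -> substrate=4 bound=2 product=0
t=3: arr=0 -> substrate=4 bound=2 product=0
t=4: arr=1 -> substrate=5 bound=2 product=0
t=5: arr=0 -> substrate=3 bound=2 product=2
t=6: arr=3 -> substrate=6 bound=2 product=2
t=7: arr=0 -> substrate=6 bound=2 product=2
t=8: arr=2 -> substrate=8 bound=2 product=2
t=9: arr=0 -> substrate=6 bound=2 product=4
t=10: arr=0 -> substrate=6 bound=2 product=4
t=11: arr=0 -> substrate=6 bound=2 product=4
t=12: arr=3 -> substrate=9 bound=2 product=4

Answer: 4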